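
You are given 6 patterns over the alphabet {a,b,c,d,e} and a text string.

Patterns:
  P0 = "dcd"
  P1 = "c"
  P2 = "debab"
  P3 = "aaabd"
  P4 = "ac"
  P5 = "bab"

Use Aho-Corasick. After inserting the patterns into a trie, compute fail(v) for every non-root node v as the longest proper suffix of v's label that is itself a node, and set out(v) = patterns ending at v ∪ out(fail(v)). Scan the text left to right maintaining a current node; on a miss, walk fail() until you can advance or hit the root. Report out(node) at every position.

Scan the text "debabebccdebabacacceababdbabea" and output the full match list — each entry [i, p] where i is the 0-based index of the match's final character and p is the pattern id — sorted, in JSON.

Construct AC machine:
Trie nodes:
  0='ε' goto a→9 b→15 c→4 d→1
  1='d' goto c→2 e→5
  2='dc' goto d→3
  3='dcd' goto ·  ←P0
  4='c' goto ·  ←P1
  5='de' goto b→6
  6='deb' goto a→7
  7='deba' goto b→8
  8='debab' goto ·  ←P2
  9='a' goto a→10 c→14
  10='aa' goto a→11
  11='aaa' goto b→12
  12='aaab' goto d→13
  13='aaabd' goto ·  ←P3
  14='ac' goto ·  ←P4
  15='b' goto a→16
  16='ba' goto b→17
  17='bab' goto ·  ←P5

Failure links (BFS by depth):
  fail(1) 'd': from fail(0)=0 chase 'd': 0 ⇒ 0;  out=∅∪out(0)=∅
  fail(4) 'c': from fail(0)=0 chase 'c': 0 ⇒ 0;  out={1}∪out(0)={1}
  fail(9) 'a': from fail(0)=0 chase 'a': 0 ⇒ 0;  out=∅∪out(0)=∅
  fail(15) 'b': from fail(0)=0 chase 'b': 0 ⇒ 0;  out=∅∪out(0)=∅
  fail(2) 'dc': from fail(1)=0 chase 'c': 0 ⇒ 4;  out=∅∪out(4)={1}
  fail(5) 'de': from fail(1)=0 chase 'e': 0 ⇒ 0;  out=∅∪out(0)=∅
  fail(10) 'aa': from fail(9)=0 chase 'a': 0 ⇒ 9;  out=∅∪out(9)=∅
  fail(14) 'ac': from fail(9)=0 chase 'c': 0 ⇒ 4;  out={4}∪out(4)={1,4}
  fail(16) 'ba': from fail(15)=0 chase 'a': 0 ⇒ 9;  out=∅∪out(9)=∅
  fail(3) 'dcd': from fail(2)=4 chase 'd': 4→0 ⇒ 1;  out={0}∪out(1)={0}
  fail(6) 'deb': from fail(5)=0 chase 'b': 0 ⇒ 15;  out=∅∪out(15)=∅
  fail(11) 'aaa': from fail(10)=9 chase 'a': 9 ⇒ 10;  out=∅∪out(10)=∅
  fail(17) 'bab': from fail(16)=9 chase 'b': 9→0 ⇒ 15;  out={5}∪out(15)={5}
  fail(7) 'deba': from fail(6)=15 chase 'a': 15 ⇒ 16;  out=∅∪out(16)=∅
  fail(12) 'aaab': from fail(11)=10 chase 'b': 10→9→0 ⇒ 15;  out=∅∪out(15)=∅
  fail(8) 'debab': from fail(7)=16 chase 'b': 16 ⇒ 17;  out={2}∪out(17)={2,5}
  fail(13) 'aaabd': from fail(12)=15 chase 'd': 15→0 ⇒ 1;  out={3}∪out(1)={3}

Scan:
pos 0 'd': at 1
pos 1 'e': at 5
pos 2 'b': at 6
pos 3 'a': at 7
pos 4 'b': at 8  emit P2@[0:4],P5@[2:4]
pos 5 'e': at 0 (via fail)
pos 6 'b': at 15
pos 7 'c': at 4 (via fail)  emit P1@[7:7]
pos 8 'c': at 4 (via fail)  emit P1@[8:8]
pos 9 'd': at 1 (via fail)
pos 10 'e': at 5
pos 11 'b': at 6
pos 12 'a': at 7
pos 13 'b': at 8  emit P2@[9:13],P5@[11:13]
pos 14 'a': at 16 (via fail)
pos 15 'c': at 14 (via fail)  emit P1@[15:15],P4@[14:15]
pos 16 'a': at 9 (via fail)
pos 17 'c': at 14  emit P1@[17:17],P4@[16:17]
pos 18 'c': at 4 (via fail)  emit P1@[18:18]
pos 19 'e': at 0 (via fail)
pos 20 'a': at 9
pos 21 'b': at 15 (via fail)
pos 22 'a': at 16
pos 23 'b': at 17  emit P5@[21:23]
pos 24 'd': at 1 (via fail)
pos 25 'b': at 15 (via fail)
pos 26 'a': at 16
pos 27 'b': at 17  emit P5@[25:27]
pos 28 'e': at 0 (via fail)
pos 29 'a': at 9

All matches (sorted): [[4,2],[4,5],[7,1],[8,1],[13,2],[13,5],[15,1],[15,4],[17,1],[17,4],[18,1],[23,5],[27,5]]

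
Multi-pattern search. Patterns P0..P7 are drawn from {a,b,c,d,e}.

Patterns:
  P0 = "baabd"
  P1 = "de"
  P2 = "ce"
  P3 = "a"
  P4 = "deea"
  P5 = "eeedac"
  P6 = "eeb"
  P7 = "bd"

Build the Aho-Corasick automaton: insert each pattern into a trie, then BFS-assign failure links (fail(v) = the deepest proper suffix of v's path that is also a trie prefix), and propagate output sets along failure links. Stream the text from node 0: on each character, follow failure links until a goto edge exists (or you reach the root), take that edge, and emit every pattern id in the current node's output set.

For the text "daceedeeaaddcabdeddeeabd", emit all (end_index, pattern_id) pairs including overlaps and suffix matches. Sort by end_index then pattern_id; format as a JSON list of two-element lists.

Construct AC machine:
Trie nodes:
  n0 'ε': a→10 b→1 c→8 d→6 e→13
  n1 'b': a→2 d→20
  n2 'ba': a→3
  n3 'baa': b→4
  n4 'baab': d→5
  n5 'baabd': ·  ←P0
  n6 'd': e→7
  n7 'de': e→11  ←P1
  n8 'c': e→9
  n9 'ce': ·  ←P2
  n10 'a': ·  ←P3
  n11 'dee': a→12
  n12 'deea': ·  ←P4
  n13 'e': e→14
  n14 'ee': b→19 e→15
  n15 'eee': d→16
  n16 'eeed': a→17
  n17 'eeeda': c→18
  n18 'eeedac': ·  ←P5
  n19 'eeb': ·  ←P6
  n20 'bd': ·  ←P7

Failure links (BFS by depth):
  n1('b'): parent n0 fail=0; on 'b' 0 → fail=0;  out ∅∪∅=∅
  n6('d'): parent n0 fail=0; on 'd' 0 → fail=0;  out ∅∪∅=∅
  n8('c'): parent n0 fail=0; on 'c' 0 → fail=0;  out ∅∪∅=∅
  n10('a'): parent n0 fail=0; on 'a' 0 → fail=0;  out {3}∪∅={3}
  n13('e'): parent n0 fail=0; on 'e' 0 → fail=0;  out ∅∪∅=∅
  n2('ba'): parent n1 fail=0; on 'a' 0 → fail=10;  out ∅∪{3}={3}
  n7('de'): parent n6 fail=0; on 'e' 0 → fail=13;  out {1}∪∅={1}
  n9('ce'): parent n8 fail=0; on 'e' 0 → fail=13;  out {2}∪∅={2}
  n14('ee'): parent n13 fail=0; on 'e' 0 → fail=13;  out ∅∪∅=∅
  n20('bd'): parent n1 fail=0; on 'd' 0 → fail=6;  out {7}∪∅={7}
  n3('baa'): parent n2 fail=10; on 'a' 10→0 → fail=10;  out ∅∪{3}={3}
  n11('dee'): parent n7 fail=13; on 'e' 13 → fail=14;  out ∅∪∅=∅
  n15('eee'): parent n14 fail=13; on 'e' 13 → fail=14;  out ∅∪∅=∅
  n19('eeb'): parent n14 fail=13; on 'b' 13→0 → fail=1;  out {6}∪∅={6}
  n4('baab'): parent n3 fail=10; on 'b' 10→0 → fail=1;  out ∅∪∅=∅
  n12('deea'): parent n11 fail=14; on 'a' 14→13→0 → fail=10;  out {4}∪{3}={3,4}
  n16('eeed'): parent n15 fail=14; on 'd' 14→13→0 → fail=6;  out ∅∪∅=∅
  n5('baabd'): parent n4 fail=1; on 'd' 1 → fail=20;  out {0}∪{7}={0,7}
  n17('eeeda'): parent n16 fail=6; on 'a' 6→0 → fail=10;  out ∅∪{3}={3}
  n18('eeedac'): parent n17 fail=10; on 'c' 10→0 → fail=8;  out {5}∪∅={5}

Text stream:
[0] read 'd'  n0⇒n6
[1] read 'a'  n6⇒n10 (fail-walked)  emit P3@[1:1]
[2] read 'c'  n10⇒n8 (fail-walked)
[3] read 'e'  n8⇒n9  emit P2@[2:3]
[4] read 'e'  n9⇒n14 (fail-walked)
[5] read 'd'  n14⇒n6 (fail-walked)
[6] read 'e'  n6⇒n7  emit P1@[5:6]
[7] read 'e'  n7⇒n11
[8] read 'a'  n11⇒n12  emit P3@[8:8],P4@[5:8]
[9] read 'a'  n12⇒n10 (fail-walked)  emit P3@[9:9]
[10] read 'd'  n10⇒n6 (fail-walked)
[11] read 'd'  n6⇒n6 (fail-walked)
[12] read 'c'  n6⇒n8 (fail-walked)
[13] read 'a'  n8⇒n10 (fail-walked)  emit P3@[13:13]
[14] read 'b'  n10⇒n1 (fail-walked)
[15] read 'd'  n1⇒n20  emit P7@[14:15]
[16] read 'e'  n20⇒n7 (fail-walked)  emit P1@[15:16]
[17] read 'd'  n7⇒n6 (fail-walked)
[18] read 'd'  n6⇒n6 (fail-walked)
[19] read 'e'  n6⇒n7  emit P1@[18:19]
[20] read 'e'  n7⇒n11
[21] read 'a'  n11⇒n12  emit P3@[21:21],P4@[18:21]
[22] read 'b'  n12⇒n1 (fail-walked)
[23] read 'd'  n1⇒n20  emit P7@[22:23]

All matches (sorted): [[1,3],[3,2],[6,1],[8,3],[8,4],[9,3],[13,3],[15,7],[16,1],[19,1],[21,3],[21,4],[23,7]]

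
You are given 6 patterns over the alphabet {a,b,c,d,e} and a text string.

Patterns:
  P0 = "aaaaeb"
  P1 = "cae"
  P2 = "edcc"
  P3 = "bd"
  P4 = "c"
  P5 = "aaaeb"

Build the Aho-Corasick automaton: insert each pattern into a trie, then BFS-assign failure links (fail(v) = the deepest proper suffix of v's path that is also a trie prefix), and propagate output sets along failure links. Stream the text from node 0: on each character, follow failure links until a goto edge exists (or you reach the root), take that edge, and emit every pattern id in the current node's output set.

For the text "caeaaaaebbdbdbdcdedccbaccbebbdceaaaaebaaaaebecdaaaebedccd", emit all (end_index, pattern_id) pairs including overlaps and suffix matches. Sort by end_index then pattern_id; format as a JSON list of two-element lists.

Build:
Trie nodes:
  0='ε' goto a→1 b→14 c→7 e→10
  1='a' goto a→2
  2='aa' goto a→3
  3='aaa' goto a→4 e→16
  4='aaaa' goto e→5
  5='aaaae' goto b→6
  6='aaaaeb' goto ·  ←P0
  7='c' goto a→8  ←P4
  8='ca' goto e→9
  9='cae' goto ·  ←P1
  10='e' goto d→11
  11='ed' goto c→12
  12='edc' goto c→13
  13='edcc' goto ·  ←P2
  14='b' goto d→15
  15='bd' goto ·  ←P3
  16='aaae' goto b→17
  17='aaaeb' goto ·  ←P5

Failure links (BFS by depth):
  fail(1) 'a': from fail(0)=0 chase 'a': 0 ⇒ 0;  out=∅∪out(0)=∅
  fail(7) 'c': from fail(0)=0 chase 'c': 0 ⇒ 0;  out={4}∪out(0)={4}
  fail(10) 'e': from fail(0)=0 chase 'e': 0 ⇒ 0;  out=∅∪out(0)=∅
  fail(14) 'b': from fail(0)=0 chase 'b': 0 ⇒ 0;  out=∅∪out(0)=∅
  fail(2) 'aa': from fail(1)=0 chase 'a': 0 ⇒ 1;  out=∅∪out(1)=∅
  fail(8) 'ca': from fail(7)=0 chase 'a': 0 ⇒ 1;  out=∅∪out(1)=∅
  fail(11) 'ed': from fail(10)=0 chase 'd': 0 ⇒ 0;  out=∅∪out(0)=∅
  fail(15) 'bd': from fail(14)=0 chase 'd': 0 ⇒ 0;  out={3}∪out(0)={3}
  fail(3) 'aaa': from fail(2)=1 chase 'a': 1 ⇒ 2;  out=∅∪out(2)=∅
  fail(9) 'cae': from fail(8)=1 chase 'e': 1→0 ⇒ 10;  out={1}∪out(10)={1}
  fail(12) 'edc': from fail(11)=0 chase 'c': 0 ⇒ 7;  out=∅∪out(7)={4}
  fail(4) 'aaaa': from fail(3)=2 chase 'a': 2 ⇒ 3;  out=∅∪out(3)=∅
  fail(13) 'edcc': from fail(12)=7 chase 'c': 7→0 ⇒ 7;  out={2}∪out(7)={2,4}
  fail(16) 'aaae': from fail(3)=2 chase 'e': 2→1→0 ⇒ 10;  out=∅∪out(10)=∅
  fail(5) 'aaaae': from fail(4)=3 chase 'e': 3 ⇒ 16;  out=∅∪out(16)=∅
  fail(17) 'aaaeb': from fail(16)=10 chase 'b': 10→0 ⇒ 14;  out={5}∪out(14)={5}
  fail(6) 'aaaaeb': from fail(5)=16 chase 'b': 16 ⇒ 17;  out={0}∪out(17)={0,5}

Run:
i=0 'c': node 0→7  ** P4@[0:0]
i=1 'a': node 7→8
i=2 'e': node 8→9  ** P1@[0:2]
i=3 'a': node 9→1 (fail-walked)
i=4 'a': node 1→2
i=5 'a': node 2→3
i=6 'a': node 3→4
i=7 'e': node 4→5
i=8 'b': node 5→6  ** P0@[3:8],P5@[4:8]
i=9 'b': node 6→14 (fail-walked)
i=10 'd': node 14→15  ** P3@[9:10]
i=11 'b': node 15→14 (fail-walked)
i=12 'd': node 14→15  ** P3@[11:12]
i=13 'b': node 15→14 (fail-walked)
i=14 'd': node 14→15  ** P3@[13:14]
i=15 'c': node 15→7 (fail-walked)  ** P4@[15:15]
i=16 'd': node 7→0 (fail-walked)
i=17 'e': node 0→10
i=18 'd': node 10→11
i=19 'c': node 11→12  ** P4@[19:19]
i=20 'c': node 12→13  ** P2@[17:20],P4@[20:20]
i=21 'b': node 13→14 (fail-walked)
i=22 'a': node 14→1 (fail-walked)
i=23 'c': node 1→7 (fail-walked)  ** P4@[23:23]
i=24 'c': node 7→7 (fail-walked)  ** P4@[24:24]
i=25 'b': node 7→14 (fail-walked)
i=26 'e': node 14→10 (fail-walked)
i=27 'b': node 10→14 (fail-walked)
i=28 'b': node 14→14 (fail-walked)
i=29 'd': node 14→15  ** P3@[28:29]
i=30 'c': node 15→7 (fail-walked)  ** P4@[30:30]
i=31 'e': node 7→10 (fail-walked)
i=32 'a': node 10→1 (fail-walked)
i=33 'a': node 1→2
i=34 'a': node 2→3
i=35 'a': node 3→4
i=36 'e': node 4→5
i=37 'b': node 5→6  ** P0@[32:37],P5@[33:37]
i=38 'a': node 6→1 (fail-walked)
i=39 'a': node 1→2
i=40 'a': node 2→3
i=41 'a': node 3→4
i=42 'e': node 4→5
i=43 'b': node 5→6  ** P0@[38:43],P5@[39:43]
i=44 'e': node 6→10 (fail-walked)
i=45 'c': node 10→7 (fail-walked)  ** P4@[45:45]
i=46 'd': node 7→0 (fail-walked)
i=47 'a': node 0→1
i=48 'a': node 1→2
i=49 'a': node 2→3
i=50 'e': node 3→16
i=51 'b': node 16→17  ** P5@[47:51]
i=52 'e': node 17→10 (fail-walked)
i=53 'd': node 10→11
i=54 'c': node 11→12  ** P4@[54:54]
i=55 'c': node 12→13  ** P2@[52:55],P4@[55:55]
i=56 'd': node 13→0 (fail-walked)

Matches: [[0,4],[2,1],[8,0],[8,5],[10,3],[12,3],[14,3],[15,4],[19,4],[20,2],[20,4],[23,4],[24,4],[29,3],[30,4],[37,0],[37,5],[43,0],[43,5],[45,4],[51,5],[54,4],[55,2],[55,4]]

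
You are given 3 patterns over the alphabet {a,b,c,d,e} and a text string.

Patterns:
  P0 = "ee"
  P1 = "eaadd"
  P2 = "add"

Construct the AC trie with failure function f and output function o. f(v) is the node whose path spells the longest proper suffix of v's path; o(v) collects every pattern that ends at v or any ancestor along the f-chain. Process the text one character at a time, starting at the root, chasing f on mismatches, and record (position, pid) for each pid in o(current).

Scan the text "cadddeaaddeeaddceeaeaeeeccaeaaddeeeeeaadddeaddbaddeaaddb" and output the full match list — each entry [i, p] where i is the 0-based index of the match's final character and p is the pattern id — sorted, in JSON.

Construct AC machine:
Trie nodes:
  n0 'ε': a→7 e→1
  n1 'e': a→3 e→2
  n2 'ee': ·  ←P0
  n3 'ea': a→4
  n4 'eaa': d→5
  n5 'eaad': d→6
  n6 'eaadd': ·  ←P1
  n7 'a': d→8
  n8 'ad': d→9
  n9 'add': ·  ←P2

Failure links (BFS by depth):
  n1('e'): parent n0 fail=0; on 'e' 0 → fail=0;  out ∅∪∅=∅
  n7('a'): parent n0 fail=0; on 'a' 0 → fail=0;  out ∅∪∅=∅
  n2('ee'): parent n1 fail=0; on 'e' 0 → fail=1;  out {0}∪∅={0}
  n3('ea'): parent n1 fail=0; on 'a' 0 → fail=7;  out ∅∪∅=∅
  n8('ad'): parent n7 fail=0; on 'd' 0 → fail=0;  out ∅∪∅=∅
  n4('eaa'): parent n3 fail=7; on 'a' 7→0 → fail=7;  out ∅∪∅=∅
  n9('add'): parent n8 fail=0; on 'd' 0 → fail=0;  out {2}∪∅={2}
  n5('eaad'): parent n4 fail=7; on 'd' 7 → fail=8;  out ∅∪∅=∅
  n6('eaadd'): parent n5 fail=8; on 'd' 8 → fail=9;  out {1}∪{2}={1,2}

Scan:
[0] read 'c'  n0⇒n0
[1] read 'a'  n0⇒n7
[2] read 'd'  n7⇒n8
[3] read 'd'  n8⇒n9  ** P2@[1:3]
[4] read 'd'  n9⇒n0 (via fail)
[5] read 'e'  n0⇒n1
[6] read 'a'  n1⇒n3
[7] read 'a'  n3⇒n4
[8] read 'd'  n4⇒n5
[9] read 'd'  n5⇒n6  ** P1@[5:9],P2@[7:9]
[10] read 'e'  n6⇒n1 (via fail)
[11] read 'e'  n1⇒n2  ** P0@[10:11]
[12] read 'a'  n2⇒n3 (via fail)
[13] read 'd'  n3⇒n8 (via fail)
[14] read 'd'  n8⇒n9  ** P2@[12:14]
[15] read 'c'  n9⇒n0 (via fail)
[16] read 'e'  n0⇒n1
[17] read 'e'  n1⇒n2  ** P0@[16:17]
[18] read 'a'  n2⇒n3 (via fail)
[19] read 'e'  n3⇒n1 (via fail)
[20] read 'a'  n1⇒n3
[21] read 'e'  n3⇒n1 (via fail)
[22] read 'e'  n1⇒n2  ** P0@[21:22]
[23] read 'e'  n2⇒n2 (via fail)  ** P0@[22:23]
[24] read 'c'  n2⇒n0 (via fail)
[25] read 'c'  n0⇒n0
[26] read 'a'  n0⇒n7
[27] read 'e'  n7⇒n1 (via fail)
[28] read 'a'  n1⇒n3
[29] read 'a'  n3⇒n4
[30] read 'd'  n4⇒n5
[31] read 'd'  n5⇒n6  ** P1@[27:31],P2@[29:31]
[32] read 'e'  n6⇒n1 (via fail)
[33] read 'e'  n1⇒n2  ** P0@[32:33]
[34] read 'e'  n2⇒n2 (via fail)  ** P0@[33:34]
[35] read 'e'  n2⇒n2 (via fail)  ** P0@[34:35]
[36] read 'e'  n2⇒n2 (via fail)  ** P0@[35:36]
[37] read 'a'  n2⇒n3 (via fail)
[38] read 'a'  n3⇒n4
[39] read 'd'  n4⇒n5
[40] read 'd'  n5⇒n6  ** P1@[36:40],P2@[38:40]
[41] read 'd'  n6⇒n0 (via fail)
[42] read 'e'  n0⇒n1
[43] read 'a'  n1⇒n3
[44] read 'd'  n3⇒n8 (via fail)
[45] read 'd'  n8⇒n9  ** P2@[43:45]
[46] read 'b'  n9⇒n0 (via fail)
[47] read 'a'  n0⇒n7
[48] read 'd'  n7⇒n8
[49] read 'd'  n8⇒n9  ** P2@[47:49]
[50] read 'e'  n9⇒n1 (via fail)
[51] read 'a'  n1⇒n3
[52] read 'a'  n3⇒n4
[53] read 'd'  n4⇒n5
[54] read 'd'  n5⇒n6  ** P1@[50:54],P2@[52:54]
[55] read 'b'  n6⇒n0 (via fail)

Matches: [[3,2],[9,1],[9,2],[11,0],[14,2],[17,0],[22,0],[23,0],[31,1],[31,2],[33,0],[34,0],[35,0],[36,0],[40,1],[40,2],[45,2],[49,2],[54,1],[54,2]]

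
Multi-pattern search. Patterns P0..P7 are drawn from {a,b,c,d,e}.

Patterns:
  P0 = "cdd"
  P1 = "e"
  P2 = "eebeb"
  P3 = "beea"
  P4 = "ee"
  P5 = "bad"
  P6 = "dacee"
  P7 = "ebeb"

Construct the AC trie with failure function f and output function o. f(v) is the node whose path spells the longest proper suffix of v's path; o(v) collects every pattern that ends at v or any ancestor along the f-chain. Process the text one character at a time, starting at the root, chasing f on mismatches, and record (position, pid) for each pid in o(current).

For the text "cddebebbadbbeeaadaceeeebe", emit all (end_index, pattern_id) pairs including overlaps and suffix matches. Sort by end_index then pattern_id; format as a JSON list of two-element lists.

Build:
Trie (insert patterns):
  0='ε' goto b→9 c→1 d→15 e→4
  1='c' goto d→2
  2='cd' goto d→3
  3='cdd' goto ·  [P0 ends]
  4='e' goto b→20 e→5  [P1 ends]
  5='ee' goto b→6  [P4 ends]
  6='eeb' goto e→7
  7='eebe' goto b→8
  8='eebeb' goto ·  [P2 ends]
  9='b' goto a→13 e→10
  10='be' goto e→11
  11='bee' goto a→12
  12='beea' goto ·  [P3 ends]
  13='ba' goto d→14
  14='bad' goto ·  [P5 ends]
  15='d' goto a→16
  16='da' goto c→17
  17='dac' goto e→18
  18='dace' goto e→19
  19='dacee' goto ·  [P6 ends]
  20='eb' goto e→21
  21='ebe' goto b→22
  22='ebeb' goto ·  [P7 ends]

BFS fail/out derivation:
  n1('c'): parent n0 fail=0; on 'c' 0 → fail=0;  out ∅∪∅=∅
  n4('e'): parent n0 fail=0; on 'e' 0 → fail=0;  out {1}∪∅={1}
  n9('b'): parent n0 fail=0; on 'b' 0 → fail=0;  out ∅∪∅=∅
  n15('d'): parent n0 fail=0; on 'd' 0 → fail=0;  out ∅∪∅=∅
  n2('cd'): parent n1 fail=0; on 'd' 0 → fail=15;  out ∅∪∅=∅
  n5('ee'): parent n4 fail=0; on 'e' 0 → fail=4;  out {4}∪{1}={1,4}
  n10('be'): parent n9 fail=0; on 'e' 0 → fail=4;  out ∅∪{1}={1}
  n13('ba'): parent n9 fail=0; on 'a' 0 → fail=0;  out ∅∪∅=∅
  n16('da'): parent n15 fail=0; on 'a' 0 → fail=0;  out ∅∪∅=∅
  n20('eb'): parent n4 fail=0; on 'b' 0 → fail=9;  out ∅∪∅=∅
  n3('cdd'): parent n2 fail=15; on 'd' 15→0 → fail=15;  out {0}∪∅={0}
  n6('eeb'): parent n5 fail=4; on 'b' 4 → fail=20;  out ∅∪∅=∅
  n11('bee'): parent n10 fail=4; on 'e' 4 → fail=5;  out ∅∪{1,4}={1,4}
  n14('bad'): parent n13 fail=0; on 'd' 0 → fail=15;  out {5}∪∅={5}
  n17('dac'): parent n16 fail=0; on 'c' 0 → fail=1;  out ∅∪∅=∅
  n21('ebe'): parent n20 fail=9; on 'e' 9 → fail=10;  out ∅∪{1}={1}
  n7('eebe'): parent n6 fail=20; on 'e' 20 → fail=21;  out ∅∪{1}={1}
  n12('beea'): parent n11 fail=5; on 'a' 5→4→0 → fail=0;  out {3}∪∅={3}
  n18('dace'): parent n17 fail=1; on 'e' 1→0 → fail=4;  out ∅∪{1}={1}
  n22('ebeb'): parent n21 fail=10; on 'b' 10→4 → fail=20;  out {7}∪∅={7}
  n8('eebeb'): parent n7 fail=21; on 'b' 21 → fail=22;  out {2}∪{7}={2,7}
  n19('dacee'): parent n18 fail=4; on 'e' 4 → fail=5;  out {6}∪{1,4}={1,4,6}

Scan:
[0] read 'c'  n0⇒n1
[1] read 'd'  n1⇒n2
[2] read 'd'  n2⇒n3  emit P0@[0:2]
[3] read 'e'  n3⇒n4 (fail-walked)  emit P1@[3:3]
[4] read 'b'  n4⇒n20
[5] read 'e'  n20⇒n21  emit P1@[5:5]
[6] read 'b'  n21⇒n22  emit P7@[3:6]
[7] read 'b'  n22⇒n9 (fail-walked)
[8] read 'a'  n9⇒n13
[9] read 'd'  n13⇒n14  emit P5@[7:9]
[10] read 'b'  n14⇒n9 (fail-walked)
[11] read 'b'  n9⇒n9 (fail-walked)
[12] read 'e'  n9⇒n10  emit P1@[12:12]
[13] read 'e'  n10⇒n11  emit P1@[13:13],P4@[12:13]
[14] read 'a'  n11⇒n12  emit P3@[11:14]
[15] read 'a'  n12⇒n0 (fail-walked)
[16] read 'd'  n0⇒n15
[17] read 'a'  n15⇒n16
[18] read 'c'  n16⇒n17
[19] read 'e'  n17⇒n18  emit P1@[19:19]
[20] read 'e'  n18⇒n19  emit P1@[20:20],P4@[19:20],P6@[16:20]
[21] read 'e'  n19⇒n5 (fail-walked)  emit P1@[21:21],P4@[20:21]
[22] read 'e'  n5⇒n5 (fail-walked)  emit P1@[22:22],P4@[21:22]
[23] read 'b'  n5⇒n6
[24] read 'e'  n6⇒n7  emit P1@[24:24]

Result: [[2,0],[3,1],[5,1],[6,7],[9,5],[12,1],[13,1],[13,4],[14,3],[19,1],[20,1],[20,4],[20,6],[21,1],[21,4],[22,1],[22,4],[24,1]]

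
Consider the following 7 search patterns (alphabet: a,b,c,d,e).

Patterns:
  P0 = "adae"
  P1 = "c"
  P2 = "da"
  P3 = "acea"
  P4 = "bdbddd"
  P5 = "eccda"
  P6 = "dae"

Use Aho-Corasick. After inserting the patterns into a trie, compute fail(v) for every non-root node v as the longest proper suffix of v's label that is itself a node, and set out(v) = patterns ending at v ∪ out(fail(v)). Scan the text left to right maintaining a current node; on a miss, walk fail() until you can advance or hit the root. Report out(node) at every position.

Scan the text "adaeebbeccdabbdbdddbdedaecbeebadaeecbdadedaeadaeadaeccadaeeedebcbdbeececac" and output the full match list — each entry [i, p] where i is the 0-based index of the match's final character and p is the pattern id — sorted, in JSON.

Construct AC machine:
Trie (insert patterns):
  0='ε' goto a→1 b→11 c→5 d→6 e→17
  1='a' goto c→8 d→2
  2='ad' goto a→3
  3='ada' goto e→4
  4='adae' goto ·  ←P0
  5='c' goto ·  ←P1
  6='d' goto a→7
  7='da' goto e→22  ←P2
  8='ac' goto e→9
  9='ace' goto a→10
  10='acea' goto ·  ←P3
  11='b' goto d→12
  12='bd' goto b→13
  13='bdb' goto d→14
  14='bdbd' goto d→15
  15='bdbdd' goto d→16
  16='bdbddd' goto ·  ←P4
  17='e' goto c→18
  18='ec' goto c→19
  19='ecc' goto d→20
  20='eccd' goto a→21
  21='eccda' goto ·  ←P5
  22='dae' goto ·  ←P6

Failure links (BFS by depth):
  fail(1) 'a': from fail(0)=0 chase 'a': 0 ⇒ 0;  out=∅∪out(0)=∅
  fail(5) 'c': from fail(0)=0 chase 'c': 0 ⇒ 0;  out={1}∪out(0)={1}
  fail(6) 'd': from fail(0)=0 chase 'd': 0 ⇒ 0;  out=∅∪out(0)=∅
  fail(11) 'b': from fail(0)=0 chase 'b': 0 ⇒ 0;  out=∅∪out(0)=∅
  fail(17) 'e': from fail(0)=0 chase 'e': 0 ⇒ 0;  out=∅∪out(0)=∅
  fail(2) 'ad': from fail(1)=0 chase 'd': 0 ⇒ 6;  out=∅∪out(6)=∅
  fail(7) 'da': from fail(6)=0 chase 'a': 0 ⇒ 1;  out={2}∪out(1)={2}
  fail(8) 'ac': from fail(1)=0 chase 'c': 0 ⇒ 5;  out=∅∪out(5)={1}
  fail(12) 'bd': from fail(11)=0 chase 'd': 0 ⇒ 6;  out=∅∪out(6)=∅
  fail(18) 'ec': from fail(17)=0 chase 'c': 0 ⇒ 5;  out=∅∪out(5)={1}
  fail(3) 'ada': from fail(2)=6 chase 'a': 6 ⇒ 7;  out=∅∪out(7)={2}
  fail(9) 'ace': from fail(8)=5 chase 'e': 5→0 ⇒ 17;  out=∅∪out(17)=∅
  fail(13) 'bdb': from fail(12)=6 chase 'b': 6→0 ⇒ 11;  out=∅∪out(11)=∅
  fail(19) 'ecc': from fail(18)=5 chase 'c': 5→0 ⇒ 5;  out=∅∪out(5)={1}
  fail(22) 'dae': from fail(7)=1 chase 'e': 1→0 ⇒ 17;  out={6}∪out(17)={6}
  fail(4) 'adae': from fail(3)=7 chase 'e': 7 ⇒ 22;  out={0}∪out(22)={0,6}
  fail(10) 'acea': from fail(9)=17 chase 'a': 17→0 ⇒ 1;  out={3}∪out(1)={3}
  fail(14) 'bdbd': from fail(13)=11 chase 'd': 11 ⇒ 12;  out=∅∪out(12)=∅
  fail(20) 'eccd': from fail(19)=5 chase 'd': 5→0 ⇒ 6;  out=∅∪out(6)=∅
  fail(15) 'bdbdd': from fail(14)=12 chase 'd': 12→6→0 ⇒ 6;  out=∅∪out(6)=∅
  fail(21) 'eccda': from fail(20)=6 chase 'a': 6 ⇒ 7;  out={5}∪out(7)={2,5}
  fail(16) 'bdbddd': from fail(15)=6 chase 'd': 6→0 ⇒ 6;  out={4}∪out(6)={4}

Text stream:
pos 0 'a': at 1
pos 1 'd': at 2
pos 2 'a': at 3  emit P2@[1:2]
pos 3 'e': at 4  emit P0@[0:3],P6@[1:3]
pos 4 'e': at 17 (fail-walked)
pos 5 'b': at 11 (fail-walked)
pos 6 'b': at 11 (fail-walked)
pos 7 'e': at 17 (fail-walked)
pos 8 'c': at 18  emit P1@[8:8]
pos 9 'c': at 19  emit P1@[9:9]
pos 10 'd': at 20
pos 11 'a': at 21  emit P2@[10:11],P5@[7:11]
pos 12 'b': at 11 (fail-walked)
pos 13 'b': at 11 (fail-walked)
pos 14 'd': at 12
pos 15 'b': at 13
pos 16 'd': at 14
pos 17 'd': at 15
pos 18 'd': at 16  emit P4@[13:18]
pos 19 'b': at 11 (fail-walked)
pos 20 'd': at 12
pos 21 'e': at 17 (fail-walked)
pos 22 'd': at 6 (fail-walked)
pos 23 'a': at 7  emit P2@[22:23]
pos 24 'e': at 22  emit P6@[22:24]
pos 25 'c': at 18 (fail-walked)  emit P1@[25:25]
pos 26 'b': at 11 (fail-walked)
pos 27 'e': at 17 (fail-walked)
pos 28 'e': at 17 (fail-walked)
pos 29 'b': at 11 (fail-walked)
pos 30 'a': at 1 (fail-walked)
pos 31 'd': at 2
pos 32 'a': at 3  emit P2@[31:32]
pos 33 'e': at 4  emit P0@[30:33],P6@[31:33]
pos 34 'e': at 17 (fail-walked)
pos 35 'c': at 18  emit P1@[35:35]
pos 36 'b': at 11 (fail-walked)
pos 37 'd': at 12
pos 38 'a': at 7 (fail-walked)  emit P2@[37:38]
pos 39 'd': at 2 (fail-walked)
pos 40 'e': at 17 (fail-walked)
pos 41 'd': at 6 (fail-walked)
pos 42 'a': at 7  emit P2@[41:42]
pos 43 'e': at 22  emit P6@[41:43]
pos 44 'a': at 1 (fail-walked)
pos 45 'd': at 2
pos 46 'a': at 3  emit P2@[45:46]
pos 47 'e': at 4  emit P0@[44:47],P6@[45:47]
pos 48 'a': at 1 (fail-walked)
pos 49 'd': at 2
pos 50 'a': at 3  emit P2@[49:50]
pos 51 'e': at 4  emit P0@[48:51],P6@[49:51]
pos 52 'c': at 18 (fail-walked)  emit P1@[52:52]
pos 53 'c': at 19  emit P1@[53:53]
pos 54 'a': at 1 (fail-walked)
pos 55 'd': at 2
pos 56 'a': at 3  emit P2@[55:56]
pos 57 'e': at 4  emit P0@[54:57],P6@[55:57]
pos 58 'e': at 17 (fail-walked)
pos 59 'e': at 17 (fail-walked)
pos 60 'd': at 6 (fail-walked)
pos 61 'e': at 17 (fail-walked)
pos 62 'b': at 11 (fail-walked)
pos 63 'c': at 5 (fail-walked)  emit P1@[63:63]
pos 64 'b': at 11 (fail-walked)
pos 65 'd': at 12
pos 66 'b': at 13
pos 67 'e': at 17 (fail-walked)
pos 68 'e': at 17 (fail-walked)
pos 69 'c': at 18  emit P1@[69:69]
pos 70 'e': at 17 (fail-walked)
pos 71 'c': at 18  emit P1@[71:71]
pos 72 'a': at 1 (fail-walked)
pos 73 'c': at 8  emit P1@[73:73]

All matches (sorted): [[2,2],[3,0],[3,6],[8,1],[9,1],[11,2],[11,5],[18,4],[23,2],[24,6],[25,1],[32,2],[33,0],[33,6],[35,1],[38,2],[42,2],[43,6],[46,2],[47,0],[47,6],[50,2],[51,0],[51,6],[52,1],[53,1],[56,2],[57,0],[57,6],[63,1],[69,1],[71,1],[73,1]]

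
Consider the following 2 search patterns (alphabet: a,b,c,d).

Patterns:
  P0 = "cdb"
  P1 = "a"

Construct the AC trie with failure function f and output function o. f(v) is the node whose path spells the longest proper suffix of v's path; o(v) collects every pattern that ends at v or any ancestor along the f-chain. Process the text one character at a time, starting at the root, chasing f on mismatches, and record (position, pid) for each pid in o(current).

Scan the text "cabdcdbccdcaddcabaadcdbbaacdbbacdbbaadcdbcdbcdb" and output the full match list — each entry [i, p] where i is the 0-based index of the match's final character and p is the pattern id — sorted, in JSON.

Build automaton:
Trie nodes:
  n0 'ε': a→4 c→1
  n1 'c': d→2
  n2 'cd': b→3
  n3 'cdb': ·  ←P0
  n4 'a': ·  ←P1

BFS fail/out derivation:
  fail(1) 'c': from fail(0)=0 chase 'c': 0 ⇒ 0;  out=∅∪out(0)=∅
  fail(4) 'a': from fail(0)=0 chase 'a': 0 ⇒ 0;  out={1}∪out(0)={1}
  fail(2) 'cd': from fail(1)=0 chase 'd': 0 ⇒ 0;  out=∅∪out(0)=∅
  fail(3) 'cdb': from fail(2)=0 chase 'b': 0 ⇒ 0;  out={0}∪out(0)={0}

Text stream:
pos 0 'c': at 1
pos 1 'a': at 4 ·f  → match P1@[1:1]
pos 2 'b': at 0 ·f
pos 3 'd': at 0
pos 4 'c': at 1
pos 5 'd': at 2
pos 6 'b': at 3  → match P0@[4:6]
pos 7 'c': at 1 ·f
pos 8 'c': at 1 ·f
pos 9 'd': at 2
pos 10 'c': at 1 ·f
pos 11 'a': at 4 ·f  → match P1@[11:11]
pos 12 'd': at 0 ·f
pos 13 'd': at 0
pos 14 'c': at 1
pos 15 'a': at 4 ·f  → match P1@[15:15]
pos 16 'b': at 0 ·f
pos 17 'a': at 4  → match P1@[17:17]
pos 18 'a': at 4 ·f  → match P1@[18:18]
pos 19 'd': at 0 ·f
pos 20 'c': at 1
pos 21 'd': at 2
pos 22 'b': at 3  → match P0@[20:22]
pos 23 'b': at 0 ·f
pos 24 'a': at 4  → match P1@[24:24]
pos 25 'a': at 4 ·f  → match P1@[25:25]
pos 26 'c': at 1 ·f
pos 27 'd': at 2
pos 28 'b': at 3  → match P0@[26:28]
pos 29 'b': at 0 ·f
pos 30 'a': at 4  → match P1@[30:30]
pos 31 'c': at 1 ·f
pos 32 'd': at 2
pos 33 'b': at 3  → match P0@[31:33]
pos 34 'b': at 0 ·f
pos 35 'a': at 4  → match P1@[35:35]
pos 36 'a': at 4 ·f  → match P1@[36:36]
pos 37 'd': at 0 ·f
pos 38 'c': at 1
pos 39 'd': at 2
pos 40 'b': at 3  → match P0@[38:40]
pos 41 'c': at 1 ·f
pos 42 'd': at 2
pos 43 'b': at 3  → match P0@[41:43]
pos 44 'c': at 1 ·f
pos 45 'd': at 2
pos 46 'b': at 3  → match P0@[44:46]

All matches (sorted): [[1,1],[6,0],[11,1],[15,1],[17,1],[18,1],[22,0],[24,1],[25,1],[28,0],[30,1],[33,0],[35,1],[36,1],[40,0],[43,0],[46,0]]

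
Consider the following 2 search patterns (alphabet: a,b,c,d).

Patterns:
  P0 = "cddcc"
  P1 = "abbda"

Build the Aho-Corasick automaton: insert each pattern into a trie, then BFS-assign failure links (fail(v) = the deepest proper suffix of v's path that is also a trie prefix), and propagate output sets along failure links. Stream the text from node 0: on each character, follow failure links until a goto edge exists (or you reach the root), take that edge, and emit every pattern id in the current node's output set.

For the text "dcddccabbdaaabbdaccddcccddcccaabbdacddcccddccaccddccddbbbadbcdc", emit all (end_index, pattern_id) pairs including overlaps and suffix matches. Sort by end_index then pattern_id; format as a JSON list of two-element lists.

Build automaton:
Trie nodes:
  n0 'ε': a→6 c→1
  n1 'c': d→2
  n2 'cd': d→3
  n3 'cdd': c→4
  n4 'cddc': c→5
  n5 'cddcc': ·  [P0 ends]
  n6 'a': b→7
  n7 'ab': b→8
  n8 'abb': d→9
  n9 'abbd': a→10
  n10 'abbda': ·  [P1 ends]

BFS fail/out derivation:
  fail(1) 'c': from fail(0)=0 chase 'c': 0 ⇒ 0;  out=∅∪out(0)=∅
  fail(6) 'a': from fail(0)=0 chase 'a': 0 ⇒ 0;  out=∅∪out(0)=∅
  fail(2) 'cd': from fail(1)=0 chase 'd': 0 ⇒ 0;  out=∅∪out(0)=∅
  fail(7) 'ab': from fail(6)=0 chase 'b': 0 ⇒ 0;  out=∅∪out(0)=∅
  fail(3) 'cdd': from fail(2)=0 chase 'd': 0 ⇒ 0;  out=∅∪out(0)=∅
  fail(8) 'abb': from fail(7)=0 chase 'b': 0 ⇒ 0;  out=∅∪out(0)=∅
  fail(4) 'cddc': from fail(3)=0 chase 'c': 0 ⇒ 1;  out=∅∪out(1)=∅
  fail(9) 'abbd': from fail(8)=0 chase 'd': 0 ⇒ 0;  out=∅∪out(0)=∅
  fail(5) 'cddcc': from fail(4)=1 chase 'c': 1→0 ⇒ 1;  out={0}∪out(1)={0}
  fail(10) 'abbda': from fail(9)=0 chase 'a': 0 ⇒ 6;  out={1}∪out(6)={1}

Text stream:
pos 0 'd': at 0
pos 1 'c': at 1
pos 2 'd': at 2
pos 3 'd': at 3
pos 4 'c': at 4
pos 5 'c': at 5  ** P0@[1:5]
pos 6 'a': at 6 (fail-walked)
pos 7 'b': at 7
pos 8 'b': at 8
pos 9 'd': at 9
pos 10 'a': at 10  ** P1@[6:10]
pos 11 'a': at 6 (fail-walked)
pos 12 'a': at 6 (fail-walked)
pos 13 'b': at 7
pos 14 'b': at 8
pos 15 'd': at 9
pos 16 'a': at 10  ** P1@[12:16]
pos 17 'c': at 1 (fail-walked)
pos 18 'c': at 1 (fail-walked)
pos 19 'd': at 2
pos 20 'd': at 3
pos 21 'c': at 4
pos 22 'c': at 5  ** P0@[18:22]
pos 23 'c': at 1 (fail-walked)
pos 24 'd': at 2
pos 25 'd': at 3
pos 26 'c': at 4
pos 27 'c': at 5  ** P0@[23:27]
pos 28 'c': at 1 (fail-walked)
pos 29 'a': at 6 (fail-walked)
pos 30 'a': at 6 (fail-walked)
pos 31 'b': at 7
pos 32 'b': at 8
pos 33 'd': at 9
pos 34 'a': at 10  ** P1@[30:34]
pos 35 'c': at 1 (fail-walked)
pos 36 'd': at 2
pos 37 'd': at 3
pos 38 'c': at 4
pos 39 'c': at 5  ** P0@[35:39]
pos 40 'c': at 1 (fail-walked)
pos 41 'd': at 2
pos 42 'd': at 3
pos 43 'c': at 4
pos 44 'c': at 5  ** P0@[40:44]
pos 45 'a': at 6 (fail-walked)
pos 46 'c': at 1 (fail-walked)
pos 47 'c': at 1 (fail-walked)
pos 48 'd': at 2
pos 49 'd': at 3
pos 50 'c': at 4
pos 51 'c': at 5  ** P0@[47:51]
pos 52 'd': at 2 (fail-walked)
pos 53 'd': at 3
pos 54 'b': at 0 (fail-walked)
pos 55 'b': at 0
pos 56 'b': at 0
pos 57 'a': at 6
pos 58 'd': at 0 (fail-walked)
pos 59 'b': at 0
pos 60 'c': at 1
pos 61 'd': at 2
pos 62 'c': at 1 (fail-walked)

All matches (sorted): [[5,0],[10,1],[16,1],[22,0],[27,0],[34,1],[39,0],[44,0],[51,0]]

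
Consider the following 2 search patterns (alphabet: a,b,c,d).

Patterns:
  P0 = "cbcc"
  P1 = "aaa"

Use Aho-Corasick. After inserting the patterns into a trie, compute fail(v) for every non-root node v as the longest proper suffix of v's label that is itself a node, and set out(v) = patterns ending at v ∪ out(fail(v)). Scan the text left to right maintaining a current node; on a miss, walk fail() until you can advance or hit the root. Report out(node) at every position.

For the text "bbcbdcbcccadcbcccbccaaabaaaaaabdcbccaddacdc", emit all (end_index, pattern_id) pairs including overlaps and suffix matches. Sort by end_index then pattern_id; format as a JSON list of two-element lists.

Build:
Trie nodes:
  n0 'ε': a→5 c→1
  n1 'c': b→2
  n2 'cb': c→3
  n3 'cbc': c→4
  n4 'cbcc': ·  ←P0
  n5 'a': a→6
  n6 'aa': a→7
  n7 'aaa': ·  ←P1

Failure links (BFS by depth):
  fail(1) 'c': from fail(0)=0 chase 'c': 0 ⇒ 0;  out=∅∪out(0)=∅
  fail(5) 'a': from fail(0)=0 chase 'a': 0 ⇒ 0;  out=∅∪out(0)=∅
  fail(2) 'cb': from fail(1)=0 chase 'b': 0 ⇒ 0;  out=∅∪out(0)=∅
  fail(6) 'aa': from fail(5)=0 chase 'a': 0 ⇒ 5;  out=∅∪out(5)=∅
  fail(3) 'cbc': from fail(2)=0 chase 'c': 0 ⇒ 1;  out=∅∪out(1)=∅
  fail(7) 'aaa': from fail(6)=5 chase 'a': 5 ⇒ 6;  out={1}∪out(6)={1}
  fail(4) 'cbcc': from fail(3)=1 chase 'c': 1→0 ⇒ 1;  out={0}∪out(1)={0}

Text stream:
[0] read 'b'  n0⇒n0
[1] read 'b'  n0⇒n0
[2] read 'c'  n0⇒n1
[3] read 'b'  n1⇒n2
[4] read 'd'  n2⇒n0 (via fail)
[5] read 'c'  n0⇒n1
[6] read 'b'  n1⇒n2
[7] read 'c'  n2⇒n3
[8] read 'c'  n3⇒n4  ** P0@[5:8]
[9] read 'c'  n4⇒n1 (via fail)
[10] read 'a'  n1⇒n5 (via fail)
[11] read 'd'  n5⇒n0 (via fail)
[12] read 'c'  n0⇒n1
[13] read 'b'  n1⇒n2
[14] read 'c'  n2⇒n3
[15] read 'c'  n3⇒n4  ** P0@[12:15]
[16] read 'c'  n4⇒n1 (via fail)
[17] read 'b'  n1⇒n2
[18] read 'c'  n2⇒n3
[19] read 'c'  n3⇒n4  ** P0@[16:19]
[20] read 'a'  n4⇒n5 (via fail)
[21] read 'a'  n5⇒n6
[22] read 'a'  n6⇒n7  ** P1@[20:22]
[23] read 'b'  n7⇒n0 (via fail)
[24] read 'a'  n0⇒n5
[25] read 'a'  n5⇒n6
[26] read 'a'  n6⇒n7  ** P1@[24:26]
[27] read 'a'  n7⇒n7 (via fail)  ** P1@[25:27]
[28] read 'a'  n7⇒n7 (via fail)  ** P1@[26:28]
[29] read 'a'  n7⇒n7 (via fail)  ** P1@[27:29]
[30] read 'b'  n7⇒n0 (via fail)
[31] read 'd'  n0⇒n0
[32] read 'c'  n0⇒n1
[33] read 'b'  n1⇒n2
[34] read 'c'  n2⇒n3
[35] read 'c'  n3⇒n4  ** P0@[32:35]
[36] read 'a'  n4⇒n5 (via fail)
[37] read 'd'  n5⇒n0 (via fail)
[38] read 'd'  n0⇒n0
[39] read 'a'  n0⇒n5
[40] read 'c'  n5⇒n1 (via fail)
[41] read 'd'  n1⇒n0 (via fail)
[42] read 'c'  n0⇒n1

Matches: [[8,0],[15,0],[19,0],[22,1],[26,1],[27,1],[28,1],[29,1],[35,0]]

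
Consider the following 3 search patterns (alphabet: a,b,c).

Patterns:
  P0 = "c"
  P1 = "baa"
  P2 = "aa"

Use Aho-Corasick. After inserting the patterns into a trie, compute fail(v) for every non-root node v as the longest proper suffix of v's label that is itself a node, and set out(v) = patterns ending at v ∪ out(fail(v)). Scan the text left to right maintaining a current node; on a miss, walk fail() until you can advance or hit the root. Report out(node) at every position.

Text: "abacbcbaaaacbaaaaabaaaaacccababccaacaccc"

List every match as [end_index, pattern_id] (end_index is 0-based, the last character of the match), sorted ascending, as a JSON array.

Construct AC machine:
Trie (insert patterns):
  0='ε' goto a→5 b→2 c→1
  1='c' goto ·  ←P0
  2='b' goto a→3
  3='ba' goto a→4
  4='baa' goto ·  ←P1
  5='a' goto a→6
  6='aa' goto ·  ←P2

BFS fail/out derivation:
  fail(1) 'c': from fail(0)=0 chase 'c': 0 ⇒ 0;  out={0}∪out(0)={0}
  fail(2) 'b': from fail(0)=0 chase 'b': 0 ⇒ 0;  out=∅∪out(0)=∅
  fail(5) 'a': from fail(0)=0 chase 'a': 0 ⇒ 0;  out=∅∪out(0)=∅
  fail(3) 'ba': from fail(2)=0 chase 'a': 0 ⇒ 5;  out=∅∪out(5)=∅
  fail(6) 'aa': from fail(5)=0 chase 'a': 0 ⇒ 5;  out={2}∪out(5)={2}
  fail(4) 'baa': from fail(3)=5 chase 'a': 5 ⇒ 6;  out={1}∪out(6)={1,2}

Text stream:
[0] read 'a'  n0⇒n5
[1] read 'b'  n5⇒n2 ·f
[2] read 'a'  n2⇒n3
[3] read 'c'  n3⇒n1 ·f  emit P0@[3:3]
[4] read 'b'  n1⇒n2 ·f
[5] read 'c'  n2⇒n1 ·f  emit P0@[5:5]
[6] read 'b'  n1⇒n2 ·f
[7] read 'a'  n2⇒n3
[8] read 'a'  n3⇒n4  emit P1@[6:8],P2@[7:8]
[9] read 'a'  n4⇒n6 ·f  emit P2@[8:9]
[10] read 'a'  n6⇒n6 ·f  emit P2@[9:10]
[11] read 'c'  n6⇒n1 ·f  emit P0@[11:11]
[12] read 'b'  n1⇒n2 ·f
[13] read 'a'  n2⇒n3
[14] read 'a'  n3⇒n4  emit P1@[12:14],P2@[13:14]
[15] read 'a'  n4⇒n6 ·f  emit P2@[14:15]
[16] read 'a'  n6⇒n6 ·f  emit P2@[15:16]
[17] read 'a'  n6⇒n6 ·f  emit P2@[16:17]
[18] read 'b'  n6⇒n2 ·f
[19] read 'a'  n2⇒n3
[20] read 'a'  n3⇒n4  emit P1@[18:20],P2@[19:20]
[21] read 'a'  n4⇒n6 ·f  emit P2@[20:21]
[22] read 'a'  n6⇒n6 ·f  emit P2@[21:22]
[23] read 'a'  n6⇒n6 ·f  emit P2@[22:23]
[24] read 'c'  n6⇒n1 ·f  emit P0@[24:24]
[25] read 'c'  n1⇒n1 ·f  emit P0@[25:25]
[26] read 'c'  n1⇒n1 ·f  emit P0@[26:26]
[27] read 'a'  n1⇒n5 ·f
[28] read 'b'  n5⇒n2 ·f
[29] read 'a'  n2⇒n3
[30] read 'b'  n3⇒n2 ·f
[31] read 'c'  n2⇒n1 ·f  emit P0@[31:31]
[32] read 'c'  n1⇒n1 ·f  emit P0@[32:32]
[33] read 'a'  n1⇒n5 ·f
[34] read 'a'  n5⇒n6  emit P2@[33:34]
[35] read 'c'  n6⇒n1 ·f  emit P0@[35:35]
[36] read 'a'  n1⇒n5 ·f
[37] read 'c'  n5⇒n1 ·f  emit P0@[37:37]
[38] read 'c'  n1⇒n1 ·f  emit P0@[38:38]
[39] read 'c'  n1⇒n1 ·f  emit P0@[39:39]

Matches: [[3,0],[5,0],[8,1],[8,2],[9,2],[10,2],[11,0],[14,1],[14,2],[15,2],[16,2],[17,2],[20,1],[20,2],[21,2],[22,2],[23,2],[24,0],[25,0],[26,0],[31,0],[32,0],[34,2],[35,0],[37,0],[38,0],[39,0]]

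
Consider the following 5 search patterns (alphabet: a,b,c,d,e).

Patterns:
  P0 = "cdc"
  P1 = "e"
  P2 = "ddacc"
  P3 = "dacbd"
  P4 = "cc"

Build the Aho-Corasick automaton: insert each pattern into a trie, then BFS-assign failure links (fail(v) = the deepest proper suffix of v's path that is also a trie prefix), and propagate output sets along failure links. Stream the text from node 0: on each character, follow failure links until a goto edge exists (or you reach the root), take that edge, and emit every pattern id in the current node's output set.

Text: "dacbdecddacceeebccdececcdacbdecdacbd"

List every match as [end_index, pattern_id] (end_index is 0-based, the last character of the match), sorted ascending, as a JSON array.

Construct AC machine:
Trie (insert patterns):
  0='ε' goto c→1 d→5 e→4
  1='c' goto c→14 d→2
  2='cd' goto c→3
  3='cdc' goto ·  ←P0
  4='e' goto ·  ←P1
  5='d' goto a→10 d→6
  6='dd' goto a→7
  7='dda' goto c→8
  8='ddac' goto c→9
  9='ddacc' goto ·  ←P2
  10='da' goto c→11
  11='dac' goto b→12
  12='dacb' goto d→13
  13='dacbd' goto ·  ←P3
  14='cc' goto ·  ←P4

BFS fail/out derivation:
  n1('c'): parent n0 fail=0; on 'c' 0 → fail=0;  out ∅∪∅=∅
  n4('e'): parent n0 fail=0; on 'e' 0 → fail=0;  out {1}∪∅={1}
  n5('d'): parent n0 fail=0; on 'd' 0 → fail=0;  out ∅∪∅=∅
  n2('cd'): parent n1 fail=0; on 'd' 0 → fail=5;  out ∅∪∅=∅
  n6('dd'): parent n5 fail=0; on 'd' 0 → fail=5;  out ∅∪∅=∅
  n10('da'): parent n5 fail=0; on 'a' 0 → fail=0;  out ∅∪∅=∅
  n14('cc'): parent n1 fail=0; on 'c' 0 → fail=1;  out {4}∪∅={4}
  n3('cdc'): parent n2 fail=5; on 'c' 5→0 → fail=1;  out {0}∪∅={0}
  n7('dda'): parent n6 fail=5; on 'a' 5 → fail=10;  out ∅∪∅=∅
  n11('dac'): parent n10 fail=0; on 'c' 0 → fail=1;  out ∅∪∅=∅
  n8('ddac'): parent n7 fail=10; on 'c' 10 → fail=11;  out ∅∪∅=∅
  n12('dacb'): parent n11 fail=1; on 'b' 1→0 → fail=0;  out ∅∪∅=∅
  n9('ddacc'): parent n8 fail=11; on 'c' 11→1 → fail=14;  out {2}∪{4}={2,4}
  n13('dacbd'): parent n12 fail=0; on 'd' 0 → fail=5;  out {3}∪∅={3}

Run:
i=0 'd': node 0→5
i=1 'a': node 5→10
i=2 'c': node 10→11
i=3 'b': node 11→12
i=4 'd': node 12→13  → match P3@[0:4]
i=5 'e': node 13→4 (via fail)  → match P1@[5:5]
i=6 'c': node 4→1 (via fail)
i=7 'd': node 1→2
i=8 'd': node 2→6 (via fail)
i=9 'a': node 6→7
i=10 'c': node 7→8
i=11 'c': node 8→9  → match P2@[7:11],P4@[10:11]
i=12 'e': node 9→4 (via fail)  → match P1@[12:12]
i=13 'e': node 4→4 (via fail)  → match P1@[13:13]
i=14 'e': node 4→4 (via fail)  → match P1@[14:14]
i=15 'b': node 4→0 (via fail)
i=16 'c': node 0→1
i=17 'c': node 1→14  → match P4@[16:17]
i=18 'd': node 14→2 (via fail)
i=19 'e': node 2→4 (via fail)  → match P1@[19:19]
i=20 'c': node 4→1 (via fail)
i=21 'e': node 1→4 (via fail)  → match P1@[21:21]
i=22 'c': node 4→1 (via fail)
i=23 'c': node 1→14  → match P4@[22:23]
i=24 'd': node 14→2 (via fail)
i=25 'a': node 2→10 (via fail)
i=26 'c': node 10→11
i=27 'b': node 11→12
i=28 'd': node 12→13  → match P3@[24:28]
i=29 'e': node 13→4 (via fail)  → match P1@[29:29]
i=30 'c': node 4→1 (via fail)
i=31 'd': node 1→2
i=32 'a': node 2→10 (via fail)
i=33 'c': node 10→11
i=34 'b': node 11→12
i=35 'd': node 12→13  → match P3@[31:35]

All matches (sorted): [[4,3],[5,1],[11,2],[11,4],[12,1],[13,1],[14,1],[17,4],[19,1],[21,1],[23,4],[28,3],[29,1],[35,3]]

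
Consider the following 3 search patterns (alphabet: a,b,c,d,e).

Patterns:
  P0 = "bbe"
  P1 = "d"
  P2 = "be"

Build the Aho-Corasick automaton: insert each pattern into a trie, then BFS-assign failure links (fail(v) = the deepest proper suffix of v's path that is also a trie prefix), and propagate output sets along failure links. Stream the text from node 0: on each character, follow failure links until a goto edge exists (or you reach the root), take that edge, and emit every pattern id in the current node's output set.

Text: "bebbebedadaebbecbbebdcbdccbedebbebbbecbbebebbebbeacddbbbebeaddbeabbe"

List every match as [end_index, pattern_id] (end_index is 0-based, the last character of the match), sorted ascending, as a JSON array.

Build automaton:
Trie nodes:
  n0 'ε': b→1 d→4
  n1 'b': b→2 e→5
  n2 'bb': e→3
  n3 'bbe': ·  ←P0
  n4 'd': ·  ←P1
  n5 'be': ·  ←P2

BFS fail/out derivation:
  fail(1) 'b': from fail(0)=0 chase 'b': 0 ⇒ 0;  out=∅∪out(0)=∅
  fail(4) 'd': from fail(0)=0 chase 'd': 0 ⇒ 0;  out={1}∪out(0)={1}
  fail(2) 'bb': from fail(1)=0 chase 'b': 0 ⇒ 1;  out=∅∪out(1)=∅
  fail(5) 'be': from fail(1)=0 chase 'e': 0 ⇒ 0;  out={2}∪out(0)={2}
  fail(3) 'bbe': from fail(2)=1 chase 'e': 1 ⇒ 5;  out={0}∪out(5)={0,2}

Scan:
[0] read 'b'  n0⇒n1
[1] read 'e'  n1⇒n5  ** P2@[0:1]
[2] read 'b'  n5⇒n1 ·f
[3] read 'b'  n1⇒n2
[4] read 'e'  n2⇒n3  ** P0@[2:4],P2@[3:4]
[5] read 'b'  n3⇒n1 ·f
[6] read 'e'  n1⇒n5  ** P2@[5:6]
[7] read 'd'  n5⇒n4 ·f  ** P1@[7:7]
[8] read 'a'  n4⇒n0 ·f
[9] read 'd'  n0⇒n4  ** P1@[9:9]
[10] read 'a'  n4⇒n0 ·f
[11] read 'e'  n0⇒n0
[12] read 'b'  n0⇒n1
[13] read 'b'  n1⇒n2
[14] read 'e'  n2⇒n3  ** P0@[12:14],P2@[13:14]
[15] read 'c'  n3⇒n0 ·f
[16] read 'b'  n0⇒n1
[17] read 'b'  n1⇒n2
[18] read 'e'  n2⇒n3  ** P0@[16:18],P2@[17:18]
[19] read 'b'  n3⇒n1 ·f
[20] read 'd'  n1⇒n4 ·f  ** P1@[20:20]
[21] read 'c'  n4⇒n0 ·f
[22] read 'b'  n0⇒n1
[23] read 'd'  n1⇒n4 ·f  ** P1@[23:23]
[24] read 'c'  n4⇒n0 ·f
[25] read 'c'  n0⇒n0
[26] read 'b'  n0⇒n1
[27] read 'e'  n1⇒n5  ** P2@[26:27]
[28] read 'd'  n5⇒n4 ·f  ** P1@[28:28]
[29] read 'e'  n4⇒n0 ·f
[30] read 'b'  n0⇒n1
[31] read 'b'  n1⇒n2
[32] read 'e'  n2⇒n3  ** P0@[30:32],P2@[31:32]
[33] read 'b'  n3⇒n1 ·f
[34] read 'b'  n1⇒n2
[35] read 'b'  n2⇒n2 ·f
[36] read 'e'  n2⇒n3  ** P0@[34:36],P2@[35:36]
[37] read 'c'  n3⇒n0 ·f
[38] read 'b'  n0⇒n1
[39] read 'b'  n1⇒n2
[40] read 'e'  n2⇒n3  ** P0@[38:40],P2@[39:40]
[41] read 'b'  n3⇒n1 ·f
[42] read 'e'  n1⇒n5  ** P2@[41:42]
[43] read 'b'  n5⇒n1 ·f
[44] read 'b'  n1⇒n2
[45] read 'e'  n2⇒n3  ** P0@[43:45],P2@[44:45]
[46] read 'b'  n3⇒n1 ·f
[47] read 'b'  n1⇒n2
[48] read 'e'  n2⇒n3  ** P0@[46:48],P2@[47:48]
[49] read 'a'  n3⇒n0 ·f
[50] read 'c'  n0⇒n0
[51] read 'd'  n0⇒n4  ** P1@[51:51]
[52] read 'd'  n4⇒n4 ·f  ** P1@[52:52]
[53] read 'b'  n4⇒n1 ·f
[54] read 'b'  n1⇒n2
[55] read 'b'  n2⇒n2 ·f
[56] read 'e'  n2⇒n3  ** P0@[54:56],P2@[55:56]
[57] read 'b'  n3⇒n1 ·f
[58] read 'e'  n1⇒n5  ** P2@[57:58]
[59] read 'a'  n5⇒n0 ·f
[60] read 'd'  n0⇒n4  ** P1@[60:60]
[61] read 'd'  n4⇒n4 ·f  ** P1@[61:61]
[62] read 'b'  n4⇒n1 ·f
[63] read 'e'  n1⇒n5  ** P2@[62:63]
[64] read 'a'  n5⇒n0 ·f
[65] read 'b'  n0⇒n1
[66] read 'b'  n1⇒n2
[67] read 'e'  n2⇒n3  ** P0@[65:67],P2@[66:67]

Result: [[1,2],[4,0],[4,2],[6,2],[7,1],[9,1],[14,0],[14,2],[18,0],[18,2],[20,1],[23,1],[27,2],[28,1],[32,0],[32,2],[36,0],[36,2],[40,0],[40,2],[42,2],[45,0],[45,2],[48,0],[48,2],[51,1],[52,1],[56,0],[56,2],[58,2],[60,1],[61,1],[63,2],[67,0],[67,2]]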